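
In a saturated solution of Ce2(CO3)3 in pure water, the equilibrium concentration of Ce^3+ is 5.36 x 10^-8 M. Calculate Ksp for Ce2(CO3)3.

Ce2(CO3)3(s) ⇌ 2 Ce^3+(aq) + 3 CO3^2-(aq)
Stoichiometry gives [CO3^2-] = (3/2)[Ce^3+] = 8.040 × 10^-8 M.
Ksp = [Ce^3+]^2[CO3^2-]^3
Ksp = (5.36 × 10^-8)^2 × (8.040 × 10^-8)^3 = 1.49 x 10^-36

Ksp ≈ 1.49 × 10^-36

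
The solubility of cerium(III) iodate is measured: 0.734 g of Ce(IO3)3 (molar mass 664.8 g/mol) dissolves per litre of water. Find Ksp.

Molar solubility s = (7.34 × 10^-1 g/L) / (664.8 g/mol) = 1.104 x 10^-3 M.
Ce(IO3)3(s) ⇌ Ce^3+(aq) + 3 IO3^-(aq)
If s mol/L of Ce(IO3)3 dissolves, [Ce^3+] = s and [IO3^-] = 3s.
Ksp = [Ce^3+][IO3^-]^3
Ksp = s(3s)^3 = 27s^4
Ksp = 27 × (1.104 x 10^-3)^4 = 4.01 × 10^-11

Ksp = 4.01 x 10^-11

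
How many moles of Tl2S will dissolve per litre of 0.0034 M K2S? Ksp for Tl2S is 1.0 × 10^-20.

8.6 × 10^-10 M

Tl2S(s) <=> 2 Tl^+(aq) + S^2-(aq)
Ksp = [Tl^+]^2[S^2-]
Let s = moles of Tl2S that dissolve per litre. [Tl^+] = 2s, [S^2-] = 0.0034 + s ≈ 0.0034 (since S^2- from K2S dominates).
Ksp ≈ (2s)^2 × 0.0034
s = 8.6 × 10^-10 M
Check: s = 8.6 × 10^-10 ≪ 0.0034, so the approximation is valid.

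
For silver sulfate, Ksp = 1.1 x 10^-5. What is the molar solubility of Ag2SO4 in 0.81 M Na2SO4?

Ag2SO4(s) ⇌ 2 Ag^+(aq) + SO4^2-(aq)
Ksp = [Ag^+]^2[SO4^2-]
Let s be the molar solubility in this solution. [Ag^+] = 2s, [SO4^2-] = 0.81 + s ≈ 0.81 (Ksp is small, so little additional dissolves).
Ksp ≈ (2s)^2 × 0.81
s = 1.8 × 10^-3 M
Check: s = 1.8 × 10^-3 ≪ 0.81, so the approximation is valid.

1.8 × 10^-3 M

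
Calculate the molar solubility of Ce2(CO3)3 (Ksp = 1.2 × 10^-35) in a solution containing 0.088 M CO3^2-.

6.6 × 10^-17 M

Ce2(CO3)3(s) ⇌ 2 Ce^3+(aq) + 3 CO3^2-(aq)
Ksp = [Ce^3+]^2[CO3^2-]^3
If s mol/L dissolves here, [Ce^3+] = 2s, [CO3^2-] = 0.088 + 3s ≈ 0.088 (common-ion effect: CO3^2- is already 0.088 M).
Ksp ≈ (2s)^2 × (0.088)^3
s = 6.6 × 10^-17 M
Check: 3s = 2.0 x 10^-16 ≪ 0.088, so the approximation is valid.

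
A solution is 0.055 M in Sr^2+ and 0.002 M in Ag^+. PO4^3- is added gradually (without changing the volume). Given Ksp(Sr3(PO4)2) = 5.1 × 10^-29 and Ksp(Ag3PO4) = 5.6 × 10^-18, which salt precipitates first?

Precipitation of each salt starts when its ion product equals its Ksp.
For Sr3(PO4)2: 5.1 × 10^-29 = (0.055)^3 × [PO4^3-]^2  ⇒  [PO4^3-] = 5.5 × 10^-13 M.
For Ag3PO4: 5.6 × 10^-18 = (0.002)^3 × [PO4^3-]  ⇒  [PO4^3-] = 7.0 × 10^-10 M.
The salt with the lower threshold [PO4^3-] precipitates first: Sr3(PO4)2.

Sr3(PO4)2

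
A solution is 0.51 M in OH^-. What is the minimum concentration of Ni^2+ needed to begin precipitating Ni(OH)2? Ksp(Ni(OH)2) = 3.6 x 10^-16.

Ni(OH)2(s) <=> Ni^2+ + 2 OH^-
Ksp = [Ni^2+][OH^-]^2
Precipitation begins when Q = Ksp. With [OH^-] = 0.51 M:
3.6 x 10^-16 = (0.51)^2 × [Ni^2+]
[Ni^2+] = (3.6 x 10^-16 / 2.60 x 10^-1) = 1.4 × 10^-15 M

[Ni^2+] ≈ 1.4 × 10^-15 M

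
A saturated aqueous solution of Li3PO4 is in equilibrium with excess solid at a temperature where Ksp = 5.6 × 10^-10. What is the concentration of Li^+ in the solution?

6.4 × 10^-3 M

Li3PO4(s) ⇌ 3 Li^+(aq) + PO4^3-(aq)
Ksp = [Li^+]^3[PO4^3-]
If s mol/L of Li3PO4 dissolves, [Li^+] = 3s and [PO4^3-] = s.
Substituting: Ksp = (3s)^3s = 27s^4
s^4 = 5.6 × 10^-10 / 27, so s = 2.13 × 10^-3 M
[Li^+] = 3s = 6.4 x 10^-3 M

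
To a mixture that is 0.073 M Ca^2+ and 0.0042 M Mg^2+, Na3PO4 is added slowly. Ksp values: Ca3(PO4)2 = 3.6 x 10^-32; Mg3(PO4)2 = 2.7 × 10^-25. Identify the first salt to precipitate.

Ca3(PO4)2

Each salt begins to precipitate when Q = Ksp, i.e. when [PO4^3-] reaches its threshold.
For Ca3(PO4)2: 3.6 x 10^-32 = (0.073)^3 × [PO4^3-]^2  ⇒  [PO4^3-] = 9.6 × 10^-15 M.
For Mg3(PO4)2: 2.7 × 10^-25 = (0.0042)^3 × [PO4^3-]^2  ⇒  [PO4^3-] = 1.9 × 10^-9 M.
The salt with the lower threshold [PO4^3-] precipitates first: Ca3(PO4)2.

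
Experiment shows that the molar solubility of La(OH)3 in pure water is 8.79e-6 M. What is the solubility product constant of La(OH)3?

1.61 × 10^-19

La(OH)3(s) <=> La^3+(aq) + 3 OH^-(aq)
With molar solubility s: [La^3+] = s, [OH^-] = 3s.
Ksp = [La^3+][OH^-]^3
So Ksp = s × (3s)^3 = 27s^4
Ksp = 27 × (8.79 × 10^-6)^4 = 1.61 × 10^-19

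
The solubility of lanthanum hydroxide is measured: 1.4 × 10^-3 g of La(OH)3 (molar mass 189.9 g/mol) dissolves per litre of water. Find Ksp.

Molar solubility s = (1.4 × 10^-3 g/L) / (189.9 g/mol) = 7.37 × 10^-6 M.
La(OH)3(s) <=> La^3+(aq) + 3 OH^-(aq)
Let s = molar solubility. Then [La^3+] = s and [OH^-] = 3s.
Ksp = [La^3+][OH^-]^3
Ksp = s(3s)^3 = 27s^4
With s = 7.37 × 10^-6: Ksp = 8.0 × 10^-20

8.0e-20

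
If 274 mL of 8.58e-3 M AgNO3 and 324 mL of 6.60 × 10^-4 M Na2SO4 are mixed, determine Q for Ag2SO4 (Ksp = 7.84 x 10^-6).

5.53 × 10^-9

Total volume = 274 + 324 = 598 mL.
[Ag^+] = 8.58 x 10^-3 × (274/598) = 3.931 × 10^-3 M
[SO4^2-] = 6.60 x 10^-4 × (324/598) = 3.576 x 10^-4 M
Ag2SO4(s) ⇌ 2 Ag^+(aq) + SO4^2-(aq), so Q = [Ag^+]^2[SO4^2-]
Q = (3.931 x 10^-3)^2(3.576 × 10^-4) = 5.53 × 10^-9
Q < Ksp, so no precipitate of Ag2SO4 forms.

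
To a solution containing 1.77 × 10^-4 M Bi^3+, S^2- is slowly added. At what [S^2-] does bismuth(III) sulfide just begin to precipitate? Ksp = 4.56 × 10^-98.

[S^2-] ≈ 1.13 x 10^-30 M

Bi2S3(s) ⇌ 2 Bi^3+(aq) + 3 S^2-(aq)
Ksp = [Bi^3+]^2[S^2-]^3
Precipitation begins when Q = Ksp. With [Bi^3+] = 1.77 × 10^-4 M:
4.56 × 10^-98 = (1.77 × 10^-4)^2 × [S^2-]^3
[S^2-] = (4.56 × 10^-98 / 3.133 x 10^-8)^(1/3) = 1.13 x 10^-30 M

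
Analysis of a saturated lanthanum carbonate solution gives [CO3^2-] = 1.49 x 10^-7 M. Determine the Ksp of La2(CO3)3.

La2(CO3)3(s) ⇌ 2 La^3+ + 3 CO3^2-
Stoichiometry gives [La^3+] = (2/3)[CO3^2-] = 9.933 × 10^-8 M.
Ksp = [La^3+]^2[CO3^2-]^3
Ksp = (9.933 × 10^-8)^2 × (1.49 × 10^-7)^3 = 3.26 × 10^-35

Ksp = 3.26 × 10^-35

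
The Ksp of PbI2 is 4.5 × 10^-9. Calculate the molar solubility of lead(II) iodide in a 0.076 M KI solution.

PbI2(s) ⇌ Pb^2+(aq) + 2 I^-(aq)
Ksp = [Pb^2+][I^-]^2
Let s be the molar solubility in this solution. [Pb^2+] = s, [I^-] = 0.076 + 2s ≈ 0.076 (Ksp is small, so little additional dissolves).
Ksp ≈ s × (0.076)^2
s = 7.8 × 10^-7 M
Check: 2s = 1.6 × 10^-6 ≪ 0.076, so the approximation is valid.

s ≈ 7.8 x 10^-7 M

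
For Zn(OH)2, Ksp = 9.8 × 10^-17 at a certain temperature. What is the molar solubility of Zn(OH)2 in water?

s ≈ 2.9e-6 M

Zn(OH)2(s) <=> Zn^2+ + 2 OH^-
Ksp = [Zn^2+][OH^-]^2
With molar solubility s: [Zn^2+] = s, [OH^-] = 2s.
So Ksp = s × (2s)^2 = 4s^3
s^3 = 9.8 × 10^-17 / 4, so s = 2.9 × 10^-6 M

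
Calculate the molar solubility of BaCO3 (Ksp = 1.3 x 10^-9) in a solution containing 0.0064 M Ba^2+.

BaCO3(s) <=> Ba^2+ + CO3^2-
Ksp = [Ba^2+][CO3^2-]
Let s = moles of BaCO3 that dissolve per litre. [Ba^2+] = 0.0064 + s ≈ 0.0064, [CO3^2-] = s (since the Ba^2+ already present dominates).
Ksp ≈ 0.0064 × s
s = 2.0 × 10^-7 M
Check: s = 2.0 x 10^-7 ≪ 0.0064, so the approximation is valid.

s ≈ 2.0e-7 M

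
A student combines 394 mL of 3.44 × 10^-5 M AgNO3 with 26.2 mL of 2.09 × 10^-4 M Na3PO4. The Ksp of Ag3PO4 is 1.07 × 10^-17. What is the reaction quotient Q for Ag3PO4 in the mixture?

Total volume = 394 + 26.2 = 420.2 mL.
[Ag^+] = 3.44 x 10^-5 × (394/420.2) = 3.226 x 10^-5 M
[PO4^3-] = 2.09 × 10^-4 × (26.2/420.2) = 1.303 × 10^-5 M
Ag3PO4(s) ⇌ 3 Ag^+(aq) + PO4^3-(aq), so Q = [Ag^+]^3[PO4^3-]
Q = (3.226 x 10^-5)^3(1.303 x 10^-5) = 4.37 x 10^-19
Q < Ksp, so no precipitate of Ag3PO4 forms.

Q ≈ 4.37 × 10^-19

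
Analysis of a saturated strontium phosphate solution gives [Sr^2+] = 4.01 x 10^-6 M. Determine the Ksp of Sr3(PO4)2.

Sr3(PO4)2(s) ⇌ 3 Sr^2+(aq) + 2 PO4^3-(aq)
Stoichiometry gives [PO4^3-] = (2/3)[Sr^2+] = 2.673 × 10^-6 M.
Ksp = [Sr^2+]^3[PO4^3-]^2
Ksp = (4.01 × 10^-6)^3 × (2.673 x 10^-6)^2 = 4.61 × 10^-28

Ksp ≈ 4.61e-28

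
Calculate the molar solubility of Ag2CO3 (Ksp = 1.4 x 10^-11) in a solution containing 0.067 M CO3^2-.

s = 7.2 × 10^-6 M

Ag2CO3(s) ⇌ 2 Ag^+ + CO3^2-
Ksp = [Ag^+]^2[CO3^2-]
Let s be the molar solubility in this solution. [Ag^+] = 2s, [CO3^2-] = 0.067 + s ≈ 0.067 (common-ion effect: CO3^2- is already 0.067 M).
Ksp ≈ (2s)^2 × 0.067
s = 7.2 × 10^-6 M
Check: s = 7.2 x 10^-6 ≪ 0.067, so the approximation is valid.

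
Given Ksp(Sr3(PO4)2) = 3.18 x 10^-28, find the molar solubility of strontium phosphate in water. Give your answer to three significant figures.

s = 1.24 x 10^-6 M

Sr3(PO4)2(s) ⇌ 3 Sr^2+(aq) + 2 PO4^3-(aq)
Ksp = [Sr^2+]^3[PO4^3-]^2
Let s = molar solubility. Then [Sr^2+] = 3s and [PO4^3-] = 2s.
Ksp = (3s)^3(2s)^2 = 108s^5
s = (3.18 x 10^-28 / 108)^(1/5) = 1.24 × 10^-6 M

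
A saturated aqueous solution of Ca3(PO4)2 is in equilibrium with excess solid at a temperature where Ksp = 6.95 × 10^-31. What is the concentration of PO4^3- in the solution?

[PO4^3-] = 7.29 x 10^-7 M

Ca3(PO4)2(s) <=> 3 Ca^2+(aq) + 2 PO4^3-(aq)
Ksp = [Ca^2+]^3[PO4^3-]^2
For each mole of Ca3(PO4)2 that dissolves: [Ca^2+] = 3s, [PO4^3-] = 2s.
Substituting: Ksp = (3s)^3(2s)^2 = 108s^5
s = (6.95 × 10^-31 / 108)^(1/5) = 3.645 × 10^-7 M
[PO4^3-] = 2s = 7.29 x 10^-7 M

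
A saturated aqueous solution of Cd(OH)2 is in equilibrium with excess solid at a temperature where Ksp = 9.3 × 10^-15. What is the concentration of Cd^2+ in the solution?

1.3 × 10^-5 M

Cd(OH)2(s) ⇌ Cd^2+(aq) + 2 OH^-(aq)
Ksp = [Cd^2+][OH^-]^2
Let s = molar solubility. Then [Cd^2+] = s and [OH^-] = 2s.
So Ksp = s × (2s)^2 = 4s^3
s = (9.3 × 10^-15 / 4)^(1/3) = 1.32 × 10^-5 M
[Cd^2+] = s = 1.3 x 10^-5 M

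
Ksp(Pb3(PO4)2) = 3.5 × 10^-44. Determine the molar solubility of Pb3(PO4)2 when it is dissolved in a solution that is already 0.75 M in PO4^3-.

s = 1.3 × 10^-15 M

Pb3(PO4)2(s) <=> 3 Pb^2+(aq) + 2 PO4^3-(aq)
Ksp = [Pb^2+]^3[PO4^3-]^2
Let s = moles of Pb3(PO4)2 that dissolve per litre. [Pb^2+] = 3s, [PO4^3-] = 0.75 + 2s ≈ 0.75 (common-ion effect: PO4^3- is already 0.75 M).
Ksp ≈ (3s)^3 × (0.75)^2
s = 1.3 × 10^-15 M
Check: 2s = 2.6 × 10^-15 ≪ 0.75, so the approximation is valid.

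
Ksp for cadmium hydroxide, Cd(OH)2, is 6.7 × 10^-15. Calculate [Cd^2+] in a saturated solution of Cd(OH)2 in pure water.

1.2e-5 M

Cd(OH)2(s) <=> Cd^2+(aq) + 2 OH^-(aq)
Ksp = [Cd^2+][OH^-]^2
For each mole of Cd(OH)2 that dissolves: [Cd^2+] = s, [OH^-] = 2s.
So Ksp = s × (2s)^2 = 4s^3
s^3 = 6.7 × 10^-15 / 4, so s = 1.19 × 10^-5 M
[Cd^2+] = s = 1.2 × 10^-5 M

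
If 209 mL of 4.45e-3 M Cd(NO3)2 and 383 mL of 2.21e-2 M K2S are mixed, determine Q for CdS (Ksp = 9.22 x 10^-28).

Q = 2.25 × 10^-5

Total volume = 209 + 383 = 592 mL.
[Cd^2+] = 4.45 × 10^-3 × (209/592) = 1.571 × 10^-3 M
[S^2-] = 2.21 x 10^-2 × (383/592) = 1.430 × 10^-2 M
CdS(s) ⇌ Cd^2+ + S^2-, so Q = [Cd^2+][S^2-]
Q = (1.571 × 10^-3)(1.430 x 10^-2) = 2.25 × 10^-5
Q > Ksp, so CdS will precipitate.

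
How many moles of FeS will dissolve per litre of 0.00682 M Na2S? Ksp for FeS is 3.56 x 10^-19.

s = 5.22e-17 M

FeS(s) ⇌ Fe^2+(aq) + S^2-(aq)
Ksp = [Fe^2+][S^2-]
Let s be the molar solubility in this solution. [Fe^2+] = s, [S^2-] = 0.00682 + s ≈ 0.00682 (common-ion effect: S^2- is already 0.00682 M).
Ksp ≈ s × 0.00682
s = 5.22 × 10^-17 M
Check: s = 5.2 x 10^-17 ≪ 0.00682, so the approximation is valid.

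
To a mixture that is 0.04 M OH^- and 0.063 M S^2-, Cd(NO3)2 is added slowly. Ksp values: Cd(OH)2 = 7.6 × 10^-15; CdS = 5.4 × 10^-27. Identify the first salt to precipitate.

CdS

Precipitation of each salt starts when its ion product equals its Ksp.
For Cd(OH)2: 7.6 × 10^-15 = (0.04)^2 × [Cd^2+]  ⇒  [Cd^2+] = 4.8 × 10^-12 M.
For CdS: 5.4 × 10^-27 = 0.063 × [Cd^2+]  ⇒  [Cd^2+] = 8.6 x 10^-26 M.
The salt with the lower threshold [Cd^2+] precipitates first: CdS.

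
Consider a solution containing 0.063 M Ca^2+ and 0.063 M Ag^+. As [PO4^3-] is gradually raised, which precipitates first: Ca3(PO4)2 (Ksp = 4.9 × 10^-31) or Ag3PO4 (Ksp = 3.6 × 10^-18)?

Ag3PO4

Each salt begins to precipitate when Q = Ksp, i.e. when [PO4^3-] reaches its threshold.
For Ca3(PO4)2: 4.9 × 10^-31 = (0.063)^3 × [PO4^3-]^2  ⇒  [PO4^3-] = 4.4 x 10^-14 M.
For Ag3PO4: 3.6 × 10^-18 = (0.063)^3 × [PO4^3-]  ⇒  [PO4^3-] = 1.4 x 10^-14 M.
The salt with the lower threshold [PO4^3-] precipitates first: Ag3PO4.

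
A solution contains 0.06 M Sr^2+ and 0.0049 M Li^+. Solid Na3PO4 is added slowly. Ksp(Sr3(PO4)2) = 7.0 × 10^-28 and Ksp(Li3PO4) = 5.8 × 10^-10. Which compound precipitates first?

Sr3(PO4)2

Each salt begins to precipitate when Q = Ksp, i.e. when [PO4^3-] reaches its threshold.
For Sr3(PO4)2: 7.0 × 10^-28 = (0.06)^3 × [PO4^3-]^2  ⇒  [PO4^3-] = 1.8 × 10^-12 M.
For Li3PO4: 5.8 × 10^-10 = (0.0049)^3 × [PO4^3-]  ⇒  [PO4^3-] = 4.9 x 10^-3 M.
The salt with the lower threshold [PO4^3-] precipitates first: Sr3(PO4)2.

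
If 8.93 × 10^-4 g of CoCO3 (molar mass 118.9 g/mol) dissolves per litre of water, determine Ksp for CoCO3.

Molar solubility s = (8.93 × 10^-4 g/L) / (118.9 g/mol) = 7.511 × 10^-6 M.
CoCO3(s) <=> Co^2+ + CO3^2-
With molar solubility s: [Co^2+] = s, [CO3^2-] = s.
Ksp = [Co^2+][CO3^2-]
Ksp = s^2
Ksp = (7.511 x 10^-6)^2 = 5.64 x 10^-11

Ksp ≈ 5.64 x 10^-11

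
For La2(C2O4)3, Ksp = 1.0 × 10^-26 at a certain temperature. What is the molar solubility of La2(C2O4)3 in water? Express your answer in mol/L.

La2(C2O4)3(s) <=> 2 La^3+ + 3 C2O4^2-
Ksp = [La^3+]^2[C2O4^2-]^3
For each mole of La2(C2O4)3 that dissolves: [La^3+] = 2s, [C2O4^2-] = 3s.
So Ksp = (2s)^2 × (3s)^3 = 108s^5
Solving, s = (1.0 × 10^-26/108)^(1/5) = 2.5 × 10^-6 M

s = 2.5 × 10^-6 M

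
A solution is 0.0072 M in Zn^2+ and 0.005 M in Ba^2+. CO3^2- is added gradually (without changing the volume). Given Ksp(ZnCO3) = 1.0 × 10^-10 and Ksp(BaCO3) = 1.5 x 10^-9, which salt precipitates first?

ZnCO3

Precipitation of each salt starts when its ion product equals its Ksp.
For ZnCO3: 1.0 × 10^-10 = 0.0072 × [CO3^2-]  ⇒  [CO3^2-] = 1.4 × 10^-8 M.
For BaCO3: 1.5 x 10^-9 = 0.005 × [CO3^2-]  ⇒  [CO3^2-] = 3.0 x 10^-7 M.
The salt with the lower threshold [CO3^2-] precipitates first: ZnCO3.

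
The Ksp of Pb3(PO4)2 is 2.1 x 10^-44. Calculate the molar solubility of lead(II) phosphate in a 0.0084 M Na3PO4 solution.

Pb3(PO4)2(s) <=> 3 Pb^2+ + 2 PO4^3-
Ksp = [Pb^2+]^3[PO4^3-]^2
Let s be the molar solubility in this solution. [Pb^2+] = 3s, [PO4^3-] = 0.0084 + 2s ≈ 0.0084 (since PO4^3- from Na3PO4 dominates).
Ksp ≈ (3s)^3 × (0.0084)^2
s = 2.2 x 10^-14 M
Check: 2s = 4.5 × 10^-14 ≪ 0.0084, so the approximation is valid.

s ≈ 2.2e-14 M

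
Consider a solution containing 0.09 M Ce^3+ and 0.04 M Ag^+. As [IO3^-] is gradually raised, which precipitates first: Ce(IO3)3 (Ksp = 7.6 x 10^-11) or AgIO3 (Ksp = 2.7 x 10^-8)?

Precipitation of each salt starts when its ion product equals its Ksp.
For Ce(IO3)3: 7.6 x 10^-11 = 0.09 × [IO3^-]^3  ⇒  [IO3^-] = 9.5 x 10^-4 M.
For AgIO3: 2.7 x 10^-8 = 0.04 × [IO3^-]  ⇒  [IO3^-] = 6.8 x 10^-7 M.
The salt with the lower threshold [IO3^-] precipitates first: AgIO3.

AgIO3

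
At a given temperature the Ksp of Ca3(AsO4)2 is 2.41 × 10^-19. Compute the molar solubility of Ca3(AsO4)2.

Ca3(AsO4)2(s) ⇌ 3 Ca^2+(aq) + 2 AsO4^3-(aq)
Ksp = [Ca^2+]^3[AsO4^3-]^2
If s mol/L of Ca3(AsO4)2 dissolves, [Ca^2+] = 3s and [AsO4^3-] = 2s.
So Ksp = (3s)^3 × (2s)^2 = 108s^5
s^5 = 2.41 × 10^-19 / 108, so s = 7.41 × 10^-5 M

s ≈ 7.41e-5 M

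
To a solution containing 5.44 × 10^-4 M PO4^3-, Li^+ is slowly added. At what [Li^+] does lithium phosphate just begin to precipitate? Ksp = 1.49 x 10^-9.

[Li^+] ≈ 1.40e-2 M

Li3PO4(s) ⇌ 3 Li^+(aq) + PO4^3-(aq)
Ksp = [Li^+]^3[PO4^3-]
Precipitation begins when Q = Ksp. With [PO4^3-] = 5.44 × 10^-4 M:
1.49 x 10^-9 = (5.44 × 10^-4) × [Li^+]^3
[Li^+] = (1.49 x 10^-9 / 5.44 × 10^-4)^(1/3) = 1.40 x 10^-2 M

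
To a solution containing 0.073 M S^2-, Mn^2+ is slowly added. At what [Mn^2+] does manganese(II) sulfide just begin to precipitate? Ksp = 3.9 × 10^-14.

[Mn^2+] ≈ 5.3 × 10^-13 M

MnS(s) ⇌ Mn^2+ + S^2-
Ksp = [Mn^2+][S^2-]
Precipitation begins when Q = Ksp. With [S^2-] = 0.073 M:
3.9 × 10^-14 = (0.073) × [Mn^2+]
[Mn^2+] = (3.9 × 10^-14 / 7.3 × 10^-2) = 5.3 × 10^-13 M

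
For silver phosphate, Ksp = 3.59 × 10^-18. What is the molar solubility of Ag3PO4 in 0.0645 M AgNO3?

Ag3PO4(s) <=> 3 Ag^+(aq) + PO4^3-(aq)
Ksp = [Ag^+]^3[PO4^3-]
Let s be the molar solubility in this solution. [Ag^+] = 0.0645 + 3s ≈ 0.0645, [PO4^3-] = s (Ksp is small, so little additional dissolves).
Ksp ≈ (0.0645)^3 × s
s = 1.34 × 10^-14 M
Check: 3s = 4.0 × 10^-14 ≪ 0.0645, so the approximation is valid.

s = 1.34 × 10^-14 M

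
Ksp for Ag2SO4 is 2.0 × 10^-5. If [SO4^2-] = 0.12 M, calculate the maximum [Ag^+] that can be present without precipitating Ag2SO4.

[Ag^+] = 1.3 x 10^-2 M

Ag2SO4(s) ⇌ 2 Ag^+(aq) + SO4^2-(aq)
Ksp = [Ag^+]^2[SO4^2-]
Precipitation begins when Q = Ksp. With [SO4^2-] = 0.12 M:
2.0 × 10^-5 = (0.12) × [Ag^+]^2
[Ag^+] = (2.0 × 10^-5 / 1.2 × 10^-1)^(1/2) = 1.3 x 10^-2 M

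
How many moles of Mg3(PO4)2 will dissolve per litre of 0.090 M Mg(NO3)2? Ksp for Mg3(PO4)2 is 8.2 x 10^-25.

Mg3(PO4)2(s) ⇌ 3 Mg^2+(aq) + 2 PO4^3-(aq)
Ksp = [Mg^2+]^3[PO4^3-]^2
Let s = moles of Mg3(PO4)2 that dissolve per litre. [Mg^2+] = 0.090 + 3s ≈ 0.090, [PO4^3-] = 2s (since Mg^2+ from Mg(NO3)2 dominates).
Ksp ≈ (0.090)^3 × (2s)^2
s = 1.7 × 10^-11 M
Check: 3s = 5.0 x 10^-11 ≪ 0.090, so the approximation is valid.

s = 1.7e-11 M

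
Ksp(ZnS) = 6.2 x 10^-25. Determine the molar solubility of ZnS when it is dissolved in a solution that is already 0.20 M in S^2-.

ZnS(s) ⇌ Zn^2+(aq) + S^2-(aq)
Ksp = [Zn^2+][S^2-]
Let s be the molar solubility in this solution. [Zn^2+] = s, [S^2-] = 0.20 + s ≈ 0.20 (since the S^2- already present dominates).
Ksp ≈ s × 0.20
s = 3.1 x 10^-24 M
Check: s = 3.1 × 10^-24 ≪ 0.20, so the approximation is valid.

3.1 × 10^-24 M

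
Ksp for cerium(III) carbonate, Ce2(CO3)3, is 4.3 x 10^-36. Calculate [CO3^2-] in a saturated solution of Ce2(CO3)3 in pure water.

[CO3^2-] = 9.9 x 10^-8 M

Ce2(CO3)3(s) <=> 2 Ce^3+ + 3 CO3^2-
Ksp = [Ce^3+]^2[CO3^2-]^3
Let s = molar solubility. Then [Ce^3+] = 2s and [CO3^2-] = 3s.
Substituting: Ksp = (2s)^2(3s)^3 = 108s^5
s^5 = 4.3 x 10^-36 / 108, so s = 3.31 × 10^-8 M
[CO3^2-] = 3s = 9.9 × 10^-8 M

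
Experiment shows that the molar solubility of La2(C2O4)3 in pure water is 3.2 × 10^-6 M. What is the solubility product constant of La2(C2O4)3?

La2(C2O4)3(s) ⇌ 2 La^3+(aq) + 3 C2O4^2-(aq)
With molar solubility s: [La^3+] = 2s, [C2O4^2-] = 3s.
Ksp = [La^3+]^2[C2O4^2-]^3
Ksp = (2s)^2(3s)^3 = 108s^5
Ksp = 108 × (3.2 × 10^-6)^5 = 3.6 × 10^-26

Ksp = 3.6 x 10^-26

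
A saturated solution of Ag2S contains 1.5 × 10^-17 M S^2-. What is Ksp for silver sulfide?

Ag2S(s) ⇌ 2 Ag^+ + S^2-
Stoichiometry gives [Ag^+] = (2/1)[S^2-] = 3.00 × 10^-17 M.
Ksp = [Ag^+]^2[S^2-]
Ksp = (3.00 × 10^-17)^2 × 1.5 × 10^-17 = 1.4 × 10^-50

Ksp = 1.4e-50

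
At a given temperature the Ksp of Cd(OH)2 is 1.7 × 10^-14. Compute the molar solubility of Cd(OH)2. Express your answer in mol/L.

Cd(OH)2(s) <=> Cd^2+(aq) + 2 OH^-(aq)
Ksp = [Cd^2+][OH^-]^2
Let s = molar solubility. Then [Cd^2+] = s and [OH^-] = 2s.
So Ksp = s × (2s)^2 = 4s^3
Solving, s = (1.7 × 10^-14/4)^(1/3) = 1.6 × 10^-5 M

1.6 × 10^-5 M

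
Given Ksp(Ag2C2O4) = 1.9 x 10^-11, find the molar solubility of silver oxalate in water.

s ≈ 1.7e-4 M

Ag2C2O4(s) ⇌ 2 Ag^+(aq) + C2O4^2-(aq)
Ksp = [Ag^+]^2[C2O4^2-]
With molar solubility s: [Ag^+] = 2s, [C2O4^2-] = s.
So Ksp = (2s)^2 × s = 4s^3
Solving, s = (1.9 x 10^-11/4)^(1/3) = 1.7 x 10^-4 M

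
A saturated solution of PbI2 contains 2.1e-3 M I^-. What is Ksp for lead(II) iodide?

Ksp = 4.6 x 10^-9

PbI2(s) <=> Pb^2+ + 2 I^-
Stoichiometry gives [Pb^2+] = (1/2)[I^-] = 1.05 × 10^-3 M.
Ksp = [Pb^2+][I^-]^2
Ksp = 1.05 x 10^-3 × (2.1 × 10^-3)^2 = 4.6 × 10^-9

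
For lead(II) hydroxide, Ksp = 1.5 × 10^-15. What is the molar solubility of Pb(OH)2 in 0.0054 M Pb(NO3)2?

Pb(OH)2(s) ⇌ Pb^2+(aq) + 2 OH^-(aq)
Ksp = [Pb^2+][OH^-]^2
If s mol/L dissolves here, [Pb^2+] = 0.0054 + s ≈ 0.0054, [OH^-] = 2s (common-ion effect: Pb^2+ is already 0.0054 M).
Ksp ≈ 0.0054 × (2s)^2
s = 2.6 x 10^-7 M
Check: s = 2.6 × 10^-7 ≪ 0.0054, so the approximation is valid.

2.6 x 10^-7 M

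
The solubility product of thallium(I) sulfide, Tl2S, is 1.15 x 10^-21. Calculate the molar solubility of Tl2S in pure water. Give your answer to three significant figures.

s = 6.60e-8 M

Tl2S(s) <=> 2 Tl^+(aq) + S^2-(aq)
Ksp = [Tl^+]^2[S^2-]
For each mole of Tl2S that dissolves: [Tl^+] = 2s, [S^2-] = s.
Substituting: Ksp = (2s)^2s = 4s^3
s = (1.15 x 10^-21 / 4)^(1/3) = 6.60 x 10^-8 M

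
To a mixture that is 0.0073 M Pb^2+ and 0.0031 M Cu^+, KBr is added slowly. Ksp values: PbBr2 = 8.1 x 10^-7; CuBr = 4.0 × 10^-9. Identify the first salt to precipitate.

Each salt begins to precipitate when Q = Ksp, i.e. when [Br^-] reaches its threshold.
For PbBr2: 8.1 x 10^-7 = 0.0073 × [Br^-]^2  ⇒  [Br^-] = 1.1 × 10^-2 M.
For CuBr: 4.0 × 10^-9 = 0.0031 × [Br^-]  ⇒  [Br^-] = 1.3 x 10^-6 M.
The salt with the lower threshold [Br^-] precipitates first: CuBr.

CuBr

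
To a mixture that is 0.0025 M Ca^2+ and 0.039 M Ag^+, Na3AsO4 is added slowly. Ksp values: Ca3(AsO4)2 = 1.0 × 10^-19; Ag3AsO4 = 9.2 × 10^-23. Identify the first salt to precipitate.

Each salt begins to precipitate when Q = Ksp, i.e. when [AsO4^3-] reaches its threshold.
For Ca3(AsO4)2: 1.0 × 10^-19 = (0.0025)^3 × [AsO4^3-]^2  ⇒  [AsO4^3-] = 2.5 x 10^-6 M.
For Ag3AsO4: 9.2 × 10^-23 = (0.039)^3 × [AsO4^3-]  ⇒  [AsO4^3-] = 1.6 × 10^-18 M.
The salt with the lower threshold [AsO4^3-] precipitates first: Ag3AsO4.

Ag3AsO4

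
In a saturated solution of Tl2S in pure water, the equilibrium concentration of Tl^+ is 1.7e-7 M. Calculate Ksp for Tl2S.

Tl2S(s) ⇌ 2 Tl^+ + S^2-
Stoichiometry gives [S^2-] = (1/2)[Tl^+] = 8.50 × 10^-8 M.
Ksp = [Tl^+]^2[S^2-]
Ksp = (1.7 × 10^-7)^2 × 8.50 × 10^-8 = 2.5 × 10^-21

2.5 × 10^-21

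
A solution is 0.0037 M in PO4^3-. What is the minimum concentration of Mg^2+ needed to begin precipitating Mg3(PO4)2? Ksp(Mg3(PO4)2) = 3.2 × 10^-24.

Mg3(PO4)2(s) ⇌ 3 Mg^2+ + 2 PO4^3-
Ksp = [Mg^2+]^3[PO4^3-]^2
Precipitation begins when Q = Ksp. With [PO4^3-] = 0.0037 M:
3.2 × 10^-24 = (0.0037)^2 × [Mg^2+]^3
[Mg^2+] = (3.2 × 10^-24 / 1.37 × 10^-5)^(1/3) = 6.2 × 10^-7 M

[Mg^2+] ≈ 6.2 × 10^-7 M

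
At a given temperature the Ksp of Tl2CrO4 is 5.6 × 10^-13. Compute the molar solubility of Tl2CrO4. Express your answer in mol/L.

s ≈ 5.2 x 10^-5 M

Tl2CrO4(s) <=> 2 Tl^+ + CrO4^2-
Ksp = [Tl^+]^2[CrO4^2-]
For each mole of Tl2CrO4 that dissolves: [Tl^+] = 2s, [CrO4^2-] = s.
Ksp = (2s)^2s = 4s^3
Solving, s = (5.6 × 10^-13/4)^(1/3) = 5.2 x 10^-5 M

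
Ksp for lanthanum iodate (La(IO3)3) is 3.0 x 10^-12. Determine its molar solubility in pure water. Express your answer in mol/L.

s ≈ 5.8e-4 M

La(IO3)3(s) ⇌ La^3+ + 3 IO3^-
Ksp = [La^3+][IO3^-]^3
With molar solubility s: [La^3+] = s, [IO3^-] = 3s.
Substituting: Ksp = s(3s)^3 = 27s^4
Solving, s = (3.0 x 10^-12/27)^(1/4) = 5.8 x 10^-4 M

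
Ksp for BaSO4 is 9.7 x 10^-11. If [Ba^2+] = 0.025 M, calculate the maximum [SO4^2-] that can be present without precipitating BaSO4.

BaSO4(s) ⇌ Ba^2+ + SO4^2-
Ksp = [Ba^2+][SO4^2-]
Precipitation begins when Q = Ksp. With [Ba^2+] = 0.025 M:
9.7 x 10^-11 = (0.025) × [SO4^2-]
[SO4^2-] = (9.7 x 10^-11 / 2.5 x 10^-2) = 3.9 × 10^-9 M

[SO4^2-] = 3.9e-9 M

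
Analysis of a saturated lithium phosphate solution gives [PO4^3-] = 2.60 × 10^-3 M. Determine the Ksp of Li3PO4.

Li3PO4(s) <=> 3 Li^+ + PO4^3-
Stoichiometry gives [Li^+] = (3/1)[PO4^3-] = 7.800 × 10^-3 M.
Ksp = [Li^+]^3[PO4^3-]
Ksp = (7.800 × 10^-3)^3 × 2.60 × 10^-3 = 1.23 x 10^-9

1.23 × 10^-9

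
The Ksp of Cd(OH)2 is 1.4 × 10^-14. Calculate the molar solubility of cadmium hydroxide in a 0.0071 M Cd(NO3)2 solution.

s ≈ 7.0 x 10^-7 M

Cd(OH)2(s) <=> Cd^2+(aq) + 2 OH^-(aq)
Ksp = [Cd^2+][OH^-]^2
Let s be the molar solubility in this solution. [Cd^2+] = 0.0071 + s ≈ 0.0071, [OH^-] = 2s (since Cd^2+ from Cd(NO3)2 dominates).
Ksp ≈ 0.0071 × (2s)^2
s = 7.0 × 10^-7 M
Check: s = 7.0 × 10^-7 ≪ 0.0071, so the approximation is valid.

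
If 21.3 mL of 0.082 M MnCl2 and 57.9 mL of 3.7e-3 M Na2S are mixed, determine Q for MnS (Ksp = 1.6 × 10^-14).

Total volume = 21.3 + 57.9 = 79.2 mL.
[Mn^2+] = 8.2 × 10^-2 × (21.3/79.2) = 2.21 x 10^-2 M
[S^2-] = 3.7 × 10^-3 × (57.9/79.2) = 2.70 × 10^-3 M
MnS(s) <=> Mn^2+(aq) + S^2-(aq), so Q = [Mn^2+][S^2-]
Q = (2.21 × 10^-2)(2.70 × 10^-3) = 6.0 x 10^-5
Q > Ksp, so MnS will precipitate.

6.0 x 10^-5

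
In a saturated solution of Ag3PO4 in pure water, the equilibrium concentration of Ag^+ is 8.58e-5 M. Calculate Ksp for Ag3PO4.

Ag3PO4(s) <=> 3 Ag^+ + PO4^3-
Stoichiometry gives [PO4^3-] = (1/3)[Ag^+] = 2.860 × 10^-5 M.
Ksp = [Ag^+]^3[PO4^3-]
Ksp = (8.58 x 10^-5)^3 × 2.860 × 10^-5 = 1.81 × 10^-17

Ksp = 1.81 × 10^-17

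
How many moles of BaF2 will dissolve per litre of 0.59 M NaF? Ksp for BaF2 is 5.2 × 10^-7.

BaF2(s) <=> Ba^2+ + 2 F^-
Ksp = [Ba^2+][F^-]^2
Let s = moles of BaF2 that dissolve per litre. [Ba^2+] = s, [F^-] = 0.59 + 2s ≈ 0.59 (Ksp is small, so little additional dissolves).
Ksp ≈ s × (0.59)^2
s = 1.5 x 10^-6 M
Check: 2s = 3.0 × 10^-6 ≪ 0.59, so the approximation is valid.

s ≈ 1.5e-6 M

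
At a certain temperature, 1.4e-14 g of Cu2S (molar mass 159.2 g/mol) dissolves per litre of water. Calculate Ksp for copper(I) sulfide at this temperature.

Molar solubility s = (1.4 x 10^-14 g/L) / (159.2 g/mol) = 8.79 x 10^-17 M.
Cu2S(s) ⇌ 2 Cu^+(aq) + S^2-(aq)
Let s = molar solubility. Then [Cu^+] = 2s and [S^2-] = s.
Ksp = [Cu^+]^2[S^2-]
Substituting: Ksp = (2s)^2s = 4s^3
Ksp = 4 × (8.79 × 10^-17)^3 = 2.7 x 10^-48

2.7 × 10^-48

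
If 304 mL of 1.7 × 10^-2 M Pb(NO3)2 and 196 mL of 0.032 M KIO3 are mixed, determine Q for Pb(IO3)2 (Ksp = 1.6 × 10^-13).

Total volume = 304 + 196 = 500 mL.
[Pb^2+] = 1.7 × 10^-2 × (304/500) = 1.03 × 10^-2 M
[IO3^-] = 3.2 × 10^-2 × (196/500) = 1.25 × 10^-2 M
Pb(IO3)2(s) ⇌ Pb^2+ + 2 IO3^-, so Q = [Pb^2+][IO3^-]^2
Q = (1.03 × 10^-2)(1.25 × 10^-2)^2 = 1.6 × 10^-6
Q > Ksp, so Pb(IO3)2 will precipitate.

Q = 1.6 × 10^-6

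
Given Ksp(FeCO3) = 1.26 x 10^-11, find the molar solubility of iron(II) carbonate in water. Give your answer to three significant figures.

3.55e-6 M

FeCO3(s) ⇌ Fe^2+(aq) + CO3^2-(aq)
Ksp = [Fe^2+][CO3^2-]
With molar solubility s: [Fe^2+] = s, [CO3^2-] = s.
Ksp = (s)(s) = s^2
s = (1.26 x 10^-11)^(1/2) = 3.55 × 10^-6 M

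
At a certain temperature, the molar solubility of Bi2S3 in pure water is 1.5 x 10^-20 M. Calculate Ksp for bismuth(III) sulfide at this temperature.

Bi2S3(s) <=> 2 Bi^3+ + 3 S^2-
If s mol/L of Bi2S3 dissolves, [Bi^3+] = 2s and [S^2-] = 3s.
Ksp = [Bi^3+]^2[S^2-]^3
So Ksp = (2s)^2 × (3s)^3 = 108s^5
Ksp = 108 × (1.5 x 10^-20)^5 = 8.2 x 10^-98

8.2 × 10^-98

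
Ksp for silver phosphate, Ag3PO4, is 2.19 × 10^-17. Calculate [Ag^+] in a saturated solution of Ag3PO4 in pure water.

Ag3PO4(s) ⇌ 3 Ag^+ + PO4^3-
Ksp = [Ag^+]^3[PO4^3-]
Let s = molar solubility. Then [Ag^+] = 3s and [PO4^3-] = s.
Ksp = (3s)^3s = 27s^4
s = (2.19 × 10^-17 / 27)^(1/4) = 3.001 × 10^-5 M
[Ag^+] = 3s = 9.00 x 10^-5 M

9.00e-5 M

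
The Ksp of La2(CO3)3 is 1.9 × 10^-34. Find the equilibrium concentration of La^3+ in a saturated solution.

[La^3+] = 1.4 × 10^-7 M

La2(CO3)3(s) <=> 2 La^3+(aq) + 3 CO3^2-(aq)
Ksp = [La^3+]^2[CO3^2-]^3
Let s = molar solubility. Then [La^3+] = 2s and [CO3^2-] = 3s.
Ksp = (2s)^2(3s)^3 = 108s^5
s^5 = 1.9 × 10^-34 / 108, so s = 7.06 × 10^-8 M
[La^3+] = 2s = 1.4 x 10^-7 M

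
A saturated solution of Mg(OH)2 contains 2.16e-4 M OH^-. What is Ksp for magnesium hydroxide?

Mg(OH)2(s) ⇌ Mg^2+(aq) + 2 OH^-(aq)
Stoichiometry gives [Mg^2+] = (1/2)[OH^-] = 1.080 × 10^-4 M.
Ksp = [Mg^2+][OH^-]^2
Ksp = 1.080 × 10^-4 × (2.16 × 10^-4)^2 = 5.04 × 10^-12

Ksp = 5.04e-12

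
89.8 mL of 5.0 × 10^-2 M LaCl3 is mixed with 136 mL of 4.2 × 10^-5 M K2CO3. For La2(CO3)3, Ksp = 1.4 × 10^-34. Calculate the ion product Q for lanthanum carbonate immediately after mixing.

Q = 6.4 × 10^-18

Total volume = 89.8 + 136 = 225.8 mL.
[La^3+] = 5.0 × 10^-2 × (89.8/225.8) = 1.99 × 10^-2 M
[CO3^2-] = 4.2 × 10^-5 × (136/225.8) = 2.53 x 10^-5 M
La2(CO3)3(s) ⇌ 2 La^3+ + 3 CO3^2-, so Q = [La^3+]^2[CO3^2-]^3
Q = (1.99 × 10^-2)^2(2.53 × 10^-5)^3 = 6.4 × 10^-18
Q > Ksp, so La2(CO3)3 will precipitate.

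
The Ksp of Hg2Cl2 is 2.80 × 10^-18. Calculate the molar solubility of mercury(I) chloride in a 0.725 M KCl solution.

5.33 × 10^-18 M

Hg2Cl2(s) <=> Hg2^2+(aq) + 2 Cl^-(aq)
Ksp = [Hg2^2+][Cl^-]^2
Let s = moles of Hg2Cl2 that dissolve per litre. [Hg2^2+] = s, [Cl^-] = 0.725 + 2s ≈ 0.725 (common-ion effect: Cl^- is already 0.725 M).
Ksp ≈ s × (0.725)^2
s = 5.33 × 10^-18 M
Check: 2s = 1.1 x 10^-17 ≪ 0.725, so the approximation is valid.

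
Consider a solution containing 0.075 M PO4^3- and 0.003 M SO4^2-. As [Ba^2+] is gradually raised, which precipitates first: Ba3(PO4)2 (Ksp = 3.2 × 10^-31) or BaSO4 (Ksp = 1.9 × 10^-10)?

Ba3(PO4)2

Each salt begins to precipitate when Q = Ksp, i.e. when [Ba^2+] reaches its threshold.
For Ba3(PO4)2: 3.2 × 10^-31 = (0.075)^2 × [Ba^2+]^3  ⇒  [Ba^2+] = 3.8 x 10^-10 M.
For BaSO4: 1.9 × 10^-10 = 0.003 × [Ba^2+]  ⇒  [Ba^2+] = 6.3 × 10^-8 M.
The salt with the lower threshold [Ba^2+] precipitates first: Ba3(PO4)2.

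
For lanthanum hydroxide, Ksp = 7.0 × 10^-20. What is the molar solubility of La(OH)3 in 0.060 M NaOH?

La(OH)3(s) <=> La^3+ + 3 OH^-
Ksp = [La^3+][OH^-]^3
Let s = moles of La(OH)3 that dissolve per litre. [La^3+] = s, [OH^-] = 0.060 + 3s ≈ 0.060 (Ksp is small, so little additional dissolves).
Ksp ≈ s × (0.060)^3
s = 3.2 × 10^-16 M
Check: 3s = 9.7 × 10^-16 ≪ 0.060, so the approximation is valid.

s ≈ 3.2 x 10^-16 M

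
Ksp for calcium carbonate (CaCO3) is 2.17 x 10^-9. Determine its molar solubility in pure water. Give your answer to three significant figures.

s ≈ 4.66 × 10^-5 M

CaCO3(s) ⇌ Ca^2+ + CO3^2-
Ksp = [Ca^2+][CO3^2-]
For each mole of CaCO3 that dissolves: [Ca^2+] = s, [CO3^2-] = s.
Ksp = s^2
s = √(2.17 x 10^-9) = 4.66 × 10^-5 M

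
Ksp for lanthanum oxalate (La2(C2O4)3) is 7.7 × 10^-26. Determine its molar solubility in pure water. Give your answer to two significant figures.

La2(C2O4)3(s) ⇌ 2 La^3+(aq) + 3 C2O4^2-(aq)
Ksp = [La^3+]^2[C2O4^2-]^3
For each mole of La2(C2O4)3 that dissolves: [La^3+] = 2s, [C2O4^2-] = 3s.
Ksp = (2s)^2(3s)^3 = 108s^5
Solving, s = (7.7 × 10^-26/108)^(1/5) = 3.7 × 10^-6 M

s = 3.7 x 10^-6 M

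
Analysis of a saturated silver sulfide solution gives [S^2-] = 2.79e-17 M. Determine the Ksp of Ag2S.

Ag2S(s) ⇌ 2 Ag^+(aq) + S^2-(aq)
Stoichiometry gives [Ag^+] = (2/1)[S^2-] = 5.580 × 10^-17 M.
Ksp = [Ag^+]^2[S^2-]
Ksp = (5.580 × 10^-17)^2 × 2.79 x 10^-17 = 8.69 × 10^-50

8.69e-50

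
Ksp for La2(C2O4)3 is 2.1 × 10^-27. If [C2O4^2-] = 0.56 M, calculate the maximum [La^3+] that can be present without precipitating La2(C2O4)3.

La2(C2O4)3(s) ⇌ 2 La^3+ + 3 C2O4^2-
Ksp = [La^3+]^2[C2O4^2-]^3
Precipitation begins when Q = Ksp. With [C2O4^2-] = 0.56 M:
2.1 × 10^-27 = (0.56)^3 × [La^3+]^2
[La^3+] = (2.1 × 10^-27 / 1.76 × 10^-1)^(1/2) = 1.1 × 10^-13 M

[La^3+] ≈ 1.1 × 10^-13 M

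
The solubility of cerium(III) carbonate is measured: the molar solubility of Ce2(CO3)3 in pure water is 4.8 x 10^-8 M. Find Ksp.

Ce2(CO3)3(s) ⇌ 2 Ce^3+ + 3 CO3^2-
With molar solubility s: [Ce^3+] = 2s, [CO3^2-] = 3s.
Ksp = [Ce^3+]^2[CO3^2-]^3
Substituting: Ksp = (2s)^2(3s)^3 = 108s^5
Ksp = 108 × (4.8 x 10^-8)^5 = 2.8 x 10^-35

Ksp ≈ 2.8 x 10^-35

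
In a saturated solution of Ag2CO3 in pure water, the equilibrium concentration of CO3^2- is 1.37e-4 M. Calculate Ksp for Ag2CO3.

Ksp ≈ 1.03 × 10^-11

Ag2CO3(s) ⇌ 2 Ag^+(aq) + CO3^2-(aq)
Stoichiometry gives [Ag^+] = (2/1)[CO3^2-] = 2.740 x 10^-4 M.
Ksp = [Ag^+]^2[CO3^2-]
Ksp = (2.740 × 10^-4)^2 × 1.37 × 10^-4 = 1.03 × 10^-11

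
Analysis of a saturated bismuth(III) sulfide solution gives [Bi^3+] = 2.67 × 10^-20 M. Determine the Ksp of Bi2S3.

Bi2S3(s) <=> 2 Bi^3+ + 3 S^2-
Stoichiometry gives [S^2-] = (3/2)[Bi^3+] = 4.005 × 10^-20 M.
Ksp = [Bi^3+]^2[S^2-]^3
Ksp = (2.67 x 10^-20)^2 × (4.005 × 10^-20)^3 = 4.58 × 10^-98

Ksp = 4.58e-98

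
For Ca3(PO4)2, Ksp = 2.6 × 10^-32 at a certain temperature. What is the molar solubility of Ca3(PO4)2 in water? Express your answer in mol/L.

Ca3(PO4)2(s) ⇌ 3 Ca^2+(aq) + 2 PO4^3-(aq)
Ksp = [Ca^2+]^3[PO4^3-]^2
Let s = molar solubility. Then [Ca^2+] = 3s and [PO4^3-] = 2s.
Ksp = (3s)^3(2s)^2 = 108s^5
Solving, s = (2.6 × 10^-32/108)^(1/5) = 1.9 × 10^-7 M

1.9 × 10^-7 M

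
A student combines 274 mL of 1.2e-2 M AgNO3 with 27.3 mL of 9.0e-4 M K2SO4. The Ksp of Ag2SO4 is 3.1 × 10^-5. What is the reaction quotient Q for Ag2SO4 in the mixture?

Total volume = 274 + 27.3 = 301.3 mL.
[Ag^+] = 1.2 × 10^-2 × (274/301.3) = 1.09 x 10^-2 M
[SO4^2-] = 9.0 × 10^-4 × (27.3/301.3) = 8.15 × 10^-5 M
Ag2SO4(s) <=> 2 Ag^+(aq) + SO4^2-(aq), so Q = [Ag^+]^2[SO4^2-]
Q = (1.09 × 10^-2)^2(8.15 x 10^-5) = 9.7 × 10^-9
Q < Ksp, so no precipitate of Ag2SO4 forms.

Q ≈ 9.7e-9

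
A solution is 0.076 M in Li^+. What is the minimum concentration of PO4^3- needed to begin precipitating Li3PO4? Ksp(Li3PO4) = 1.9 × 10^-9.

Li3PO4(s) ⇌ 3 Li^+ + PO4^3-
Ksp = [Li^+]^3[PO4^3-]
Precipitation begins when Q = Ksp. With [Li^+] = 0.076 M:
1.9 × 10^-9 = (0.076)^3 × [PO4^3-]
[PO4^3-] = (1.9 × 10^-9 / 4.39 x 10^-4) = 4.3 x 10^-6 M

[PO4^3-] ≈ 4.3e-6 M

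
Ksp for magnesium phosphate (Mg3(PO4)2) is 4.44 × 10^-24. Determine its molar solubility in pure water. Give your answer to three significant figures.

8.37 x 10^-6 M

Mg3(PO4)2(s) ⇌ 3 Mg^2+(aq) + 2 PO4^3-(aq)
Ksp = [Mg^2+]^3[PO4^3-]^2
If s mol/L of Mg3(PO4)2 dissolves, [Mg^2+] = 3s and [PO4^3-] = 2s.
Ksp = (3s)^3(2s)^2 = 108s^5
s^5 = 4.44 × 10^-24 / 108, so s = 8.37 × 10^-6 M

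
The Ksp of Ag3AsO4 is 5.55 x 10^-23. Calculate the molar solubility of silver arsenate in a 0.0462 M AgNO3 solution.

s ≈ 5.63 × 10^-19 M

Ag3AsO4(s) <=> 3 Ag^+(aq) + AsO4^3-(aq)
Ksp = [Ag^+]^3[AsO4^3-]
If s mol/L dissolves here, [Ag^+] = 0.0462 + 3s ≈ 0.0462, [AsO4^3-] = s (since Ag^+ from AgNO3 dominates).
Ksp ≈ (0.0462)^3 × s
s = 5.63 x 10^-19 M
Check: 3s = 1.7 × 10^-18 ≪ 0.0462, so the approximation is valid.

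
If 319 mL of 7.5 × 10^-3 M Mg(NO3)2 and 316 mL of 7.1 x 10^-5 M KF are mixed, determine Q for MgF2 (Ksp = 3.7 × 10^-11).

Q = 4.7e-12

Total volume = 319 + 316 = 635 mL.
[Mg^2+] = 7.5 × 10^-3 × (319/635) = 3.77 x 10^-3 M
[F^-] = 7.1 x 10^-5 × (316/635) = 3.53 x 10^-5 M
MgF2(s) ⇌ Mg^2+ + 2 F^-, so Q = [Mg^2+][F^-]^2
Q = (3.77 × 10^-3)(3.53 × 10^-5)^2 = 4.7 × 10^-12
Q < Ksp, so no precipitate of MgF2 forms.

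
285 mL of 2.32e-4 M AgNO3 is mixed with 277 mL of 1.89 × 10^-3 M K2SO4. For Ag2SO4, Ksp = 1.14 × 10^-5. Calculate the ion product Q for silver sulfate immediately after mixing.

Total volume = 285 + 277 = 562 mL.
[Ag^+] = 2.32 x 10^-4 × (285/562) = 1.177 x 10^-4 M
[SO4^2-] = 1.89 x 10^-3 × (277/562) = 9.315 × 10^-4 M
Ag2SO4(s) <=> 2 Ag^+(aq) + SO4^2-(aq), so Q = [Ag^+]^2[SO4^2-]
Q = (1.177 × 10^-4)^2(9.315 × 10^-4) = 1.29 × 10^-11
Q < Ksp, so no precipitate of Ag2SO4 forms.

Q = 1.29e-11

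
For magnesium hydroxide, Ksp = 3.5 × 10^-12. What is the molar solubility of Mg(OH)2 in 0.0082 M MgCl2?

Mg(OH)2(s) <=> Mg^2+(aq) + 2 OH^-(aq)
Ksp = [Mg^2+][OH^-]^2
Let s = moles of Mg(OH)2 that dissolve per litre. [Mg^2+] = 0.0082 + s ≈ 0.0082, [OH^-] = 2s (Ksp is small, so little additional dissolves).
Ksp ≈ 0.0082 × (2s)^2
s = 1.0 × 10^-5 M
Check: s = 1.0 x 10^-5 ≪ 0.0082, so the approximation is valid.

s ≈ 1.0 x 10^-5 M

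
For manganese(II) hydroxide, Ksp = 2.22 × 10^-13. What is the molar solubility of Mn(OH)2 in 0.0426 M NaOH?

1.22e-10 M

Mn(OH)2(s) ⇌ Mn^2+(aq) + 2 OH^-(aq)
Ksp = [Mn^2+][OH^-]^2
If s mol/L dissolves here, [Mn^2+] = s, [OH^-] = 0.0426 + 2s ≈ 0.0426 (common-ion effect: OH^- is already 0.0426 M).
Ksp ≈ s × (0.0426)^2
s = 1.22 × 10^-10 M
Check: 2s = 2.4 × 10^-10 ≪ 0.0426, so the approximation is valid.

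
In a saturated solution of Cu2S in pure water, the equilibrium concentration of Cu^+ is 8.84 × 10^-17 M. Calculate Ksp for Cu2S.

Ksp ≈ 3.45 × 10^-49

Cu2S(s) <=> 2 Cu^+(aq) + S^2-(aq)
Stoichiometry gives [S^2-] = (1/2)[Cu^+] = 4.420 x 10^-17 M.
Ksp = [Cu^+]^2[S^2-]
Ksp = (8.84 × 10^-17)^2 × 4.420 × 10^-17 = 3.45 × 10^-49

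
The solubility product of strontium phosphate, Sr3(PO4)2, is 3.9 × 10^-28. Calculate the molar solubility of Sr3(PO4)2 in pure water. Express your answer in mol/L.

1.3 x 10^-6 M

Sr3(PO4)2(s) ⇌ 3 Sr^2+(aq) + 2 PO4^3-(aq)
Ksp = [Sr^2+]^3[PO4^3-]^2
For each mole of Sr3(PO4)2 that dissolves: [Sr^2+] = 3s, [PO4^3-] = 2s.
Substituting: Ksp = (3s)^3(2s)^2 = 108s^5
Solving, s = (3.9 × 10^-28/108)^(1/5) = 1.3 × 10^-6 M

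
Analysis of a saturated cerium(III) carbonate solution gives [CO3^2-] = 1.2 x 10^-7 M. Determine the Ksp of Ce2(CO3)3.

Ce2(CO3)3(s) <=> 2 Ce^3+(aq) + 3 CO3^2-(aq)
Stoichiometry gives [Ce^3+] = (2/3)[CO3^2-] = 8.00 × 10^-8 M.
Ksp = [Ce^3+]^2[CO3^2-]^3
Ksp = (8.00 × 10^-8)^2 × (1.2 × 10^-7)^3 = 1.1 x 10^-35

1.1e-35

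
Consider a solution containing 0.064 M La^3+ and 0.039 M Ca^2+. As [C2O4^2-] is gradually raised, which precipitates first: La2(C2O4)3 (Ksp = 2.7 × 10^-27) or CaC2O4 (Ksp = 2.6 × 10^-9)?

Each salt begins to precipitate when Q = Ksp, i.e. when [C2O4^2-] reaches its threshold.
For La2(C2O4)3: 2.7 × 10^-27 = (0.064)^2 × [C2O4^2-]^3  ⇒  [C2O4^2-] = 8.7 × 10^-9 M.
For CaC2O4: 2.6 × 10^-9 = 0.039 × [C2O4^2-]  ⇒  [C2O4^2-] = 6.7 x 10^-8 M.
The salt with the lower threshold [C2O4^2-] precipitates first: La2(C2O4)3.

La2(C2O4)3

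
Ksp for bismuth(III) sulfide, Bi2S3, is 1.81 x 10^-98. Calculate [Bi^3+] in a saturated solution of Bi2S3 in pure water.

Bi2S3(s) ⇌ 2 Bi^3+(aq) + 3 S^2-(aq)
Ksp = [Bi^3+]^2[S^2-]^3
With molar solubility s: [Bi^3+] = 2s, [S^2-] = 3s.
So Ksp = (2s)^2 × (3s)^3 = 108s^5
s = (1.81 x 10^-98 / 108)^(1/5) = 1.109 × 10^-20 M
[Bi^3+] = 2s = 2.22 × 10^-20 M

[Bi^3+] ≈ 2.22 × 10^-20 M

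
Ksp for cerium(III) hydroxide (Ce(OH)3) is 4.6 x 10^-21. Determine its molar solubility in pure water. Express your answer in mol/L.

s = 3.6e-6 M

Ce(OH)3(s) ⇌ Ce^3+(aq) + 3 OH^-(aq)
Ksp = [Ce^3+][OH^-]^3
For each mole of Ce(OH)3 that dissolves: [Ce^3+] = s, [OH^-] = 3s.
Ksp = s(3s)^3 = 27s^4
s^4 = 4.6 x 10^-21 / 27, so s = 3.6 × 10^-6 M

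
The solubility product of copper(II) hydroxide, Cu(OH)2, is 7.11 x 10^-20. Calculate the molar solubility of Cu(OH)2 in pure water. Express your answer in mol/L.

Cu(OH)2(s) <=> Cu^2+ + 2 OH^-
Ksp = [Cu^2+][OH^-]^2
With molar solubility s: [Cu^2+] = s, [OH^-] = 2s.
So Ksp = s × (2s)^2 = 4s^3
s = (7.11 x 10^-20 / 4)^(1/3) = 2.61 x 10^-7 M

2.61 x 10^-7 M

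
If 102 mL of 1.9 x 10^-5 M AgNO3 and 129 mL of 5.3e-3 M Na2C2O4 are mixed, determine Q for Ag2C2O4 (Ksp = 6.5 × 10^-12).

Q ≈ 2.1 × 10^-13

Total volume = 102 + 129 = 231 mL.
[Ag^+] = 1.9 x 10^-5 × (102/231) = 8.39 × 10^-6 M
[C2O4^2-] = 5.3 x 10^-3 × (129/231) = 2.96 × 10^-3 M
Ag2C2O4(s) <=> 2 Ag^+ + C2O4^2-, so Q = [Ag^+]^2[C2O4^2-]
Q = (8.39 x 10^-6)^2(2.96 × 10^-3) = 2.1 × 10^-13
Q < Ksp, so no precipitate of Ag2C2O4 forms.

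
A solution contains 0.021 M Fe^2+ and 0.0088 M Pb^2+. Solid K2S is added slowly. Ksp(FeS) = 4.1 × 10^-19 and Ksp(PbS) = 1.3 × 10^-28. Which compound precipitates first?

Each salt begins to precipitate when Q = Ksp, i.e. when [S^2-] reaches its threshold.
For FeS: 4.1 × 10^-19 = 0.021 × [S^2-]  ⇒  [S^2-] = 2.0 x 10^-17 M.
For PbS: 1.3 × 10^-28 = 0.0088 × [S^2-]  ⇒  [S^2-] = 1.5 × 10^-26 M.
The salt with the lower threshold [S^2-] precipitates first: PbS.

PbS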